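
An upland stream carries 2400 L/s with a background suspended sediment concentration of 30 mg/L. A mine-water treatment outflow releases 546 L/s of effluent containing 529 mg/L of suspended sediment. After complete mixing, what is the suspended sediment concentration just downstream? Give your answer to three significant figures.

Conservation of mass: C = (2400·30.00 + 546.0·529.0) / 2946 = 360800/2946 = 122.5 mg/L.

122 mg/L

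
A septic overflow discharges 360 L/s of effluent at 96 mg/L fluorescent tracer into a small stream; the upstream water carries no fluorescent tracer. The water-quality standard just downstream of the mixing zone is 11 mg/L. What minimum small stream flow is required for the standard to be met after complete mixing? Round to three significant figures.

Set C_mix = 11: (Q·0 + 360.0·96.00) / (Q + 360.0) = 11
→ Q = 360.0·(96.00 − 11)/(11 − 0) = 2782 L/s.

2780 L/s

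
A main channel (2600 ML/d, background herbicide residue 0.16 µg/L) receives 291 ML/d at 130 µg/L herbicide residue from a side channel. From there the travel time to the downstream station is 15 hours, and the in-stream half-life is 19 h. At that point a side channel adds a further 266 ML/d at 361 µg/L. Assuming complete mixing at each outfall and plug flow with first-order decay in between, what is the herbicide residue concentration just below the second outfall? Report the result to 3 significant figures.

37.4 µg/L

After mixing, C = (2600·0.1600 + 291.0·130.0) / 2891 = 38250/2891 = 13.23 µg/L; combined flow 2891 ML/d.
Half-life 19 h → k = ln 2 / 19 = 0.03648 h⁻¹ = 0.8756 d⁻¹.
First-order decay: C = 13.23·exp(−k·t) = 13.23·0.5786 = 7.654 µg/L.
Second outfall: C = (2891·7.654 + 266.0·361.0)/3157 = 37.43 µg/L.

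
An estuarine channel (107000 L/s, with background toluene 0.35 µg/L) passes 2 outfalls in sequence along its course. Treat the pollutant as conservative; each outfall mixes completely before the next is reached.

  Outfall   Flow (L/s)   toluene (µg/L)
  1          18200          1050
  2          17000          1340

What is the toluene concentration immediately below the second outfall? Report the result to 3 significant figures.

295 µg/L

After outfall 1: Q = 107000 + 18200 = 125200 L/s; C = (107000·0.3500 + 18200·1050)/125200 = 152.9 µg/L.
After outfall 2: Q = 125200 + 17000 = 142200 L/s; C = (125200·152.9 + 17000·1340)/142200 = 294.8 µg/L.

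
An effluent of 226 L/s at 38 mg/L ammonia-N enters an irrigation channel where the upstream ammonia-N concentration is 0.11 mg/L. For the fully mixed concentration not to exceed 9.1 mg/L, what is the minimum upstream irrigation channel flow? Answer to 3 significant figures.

Set C_mix = 9.1: (Q·0.1100 + 226.0·38.00) / (Q + 226.0) = 9.1
→ Q = 226.0·(38.00 − 9.1)/(9.1 − 0.1100) = 726.5 L/s.

727 L/s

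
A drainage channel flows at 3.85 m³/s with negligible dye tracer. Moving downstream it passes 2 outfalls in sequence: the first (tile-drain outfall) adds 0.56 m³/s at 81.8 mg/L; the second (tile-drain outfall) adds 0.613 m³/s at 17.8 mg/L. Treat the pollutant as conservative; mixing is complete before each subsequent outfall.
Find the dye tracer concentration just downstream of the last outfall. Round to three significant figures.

11.3 mg/L

Outfall 1: combined Q = 4.410 m³/s; C = (3.850·0 + 0.5600·81.80)/4.410 = 10.39 mg/L.
Outfall 2: combined Q = 5.023 m³/s; C = (4.410·10.39 + 0.6130·17.80)/5.023 = 11.29 mg/L.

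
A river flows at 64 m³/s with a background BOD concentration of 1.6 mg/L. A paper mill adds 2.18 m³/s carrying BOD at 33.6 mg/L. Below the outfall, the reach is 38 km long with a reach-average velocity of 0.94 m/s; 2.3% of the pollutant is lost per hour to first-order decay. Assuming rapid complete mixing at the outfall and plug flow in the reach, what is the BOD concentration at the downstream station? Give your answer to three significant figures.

Mixed concentration C = ΣQC/ΣQ = (64.00·1.600 + 2.180·33.60) / 66.18 = 175.6/66.18 = 2.654 mg/L.
Travel time t = 38·1000 / 0.94 = 40430 s = 11.23 h.
2.3%/h lost → k = −ln(1 − 0.023) = 0.02327 h⁻¹.
Decay over the reach: 2.654·exp(−kt) = 2.654·0.7701 = 2.044 mg/L.

2.04 mg/L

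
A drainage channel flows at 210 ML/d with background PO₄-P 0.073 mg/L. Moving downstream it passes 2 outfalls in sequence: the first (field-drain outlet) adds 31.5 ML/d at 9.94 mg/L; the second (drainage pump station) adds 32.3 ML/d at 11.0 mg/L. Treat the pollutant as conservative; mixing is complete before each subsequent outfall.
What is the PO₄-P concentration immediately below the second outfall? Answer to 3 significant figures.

Outfall 1: combined Q = 241.5 ML/d; C = (210.0·0.07300 + 31.50·9.940)/241.5 = 1.360 mg/L.
Outfall 2: combined Q = 273.8 ML/d; C = (241.5·1.360 + 32.30·11.00)/273.8 = 2.497 mg/L.

2.50 mg/L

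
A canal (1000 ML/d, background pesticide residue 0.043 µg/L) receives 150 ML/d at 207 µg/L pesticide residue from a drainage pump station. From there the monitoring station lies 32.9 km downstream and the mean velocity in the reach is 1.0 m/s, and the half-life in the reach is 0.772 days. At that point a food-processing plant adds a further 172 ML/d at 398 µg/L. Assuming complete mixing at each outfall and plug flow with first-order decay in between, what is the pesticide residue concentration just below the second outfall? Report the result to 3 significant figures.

68.5 µg/L

Mass balance: C = (1000·0.04300 + 150.0·207.0) / 1150 = 31090/1150 = 27.04 µg/L; combined flow 1150 ML/d.
Travel time t = 32.9·1000 / 1.0 = 32900 s = 9.139 h.
Half-life 0.772 d → k = ln 2 / 0.772 = 0.8979 d⁻¹.
After decay, C = 27.04 × e^(−kt) = 27.04 × 0.7104 = 19.21 µg/L.
Second outfall: C = (1150·19.21 + 172.0·398.0)/1322 = 68.49 µg/L.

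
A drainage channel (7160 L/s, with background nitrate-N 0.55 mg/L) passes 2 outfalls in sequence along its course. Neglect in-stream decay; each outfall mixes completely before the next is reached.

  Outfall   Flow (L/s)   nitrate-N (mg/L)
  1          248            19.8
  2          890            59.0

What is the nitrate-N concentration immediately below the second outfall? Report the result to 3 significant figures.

7.39 mg/L

Outfall 1: combined Q = 7408 L/s; C = (7160·0.5500 + 248.0·19.80)/7408 = 1.194 mg/L.
Outfall 2: combined Q = 8298 L/s; C = (7408·1.194 + 890.0·59.00)/8298 = 7.394 mg/L.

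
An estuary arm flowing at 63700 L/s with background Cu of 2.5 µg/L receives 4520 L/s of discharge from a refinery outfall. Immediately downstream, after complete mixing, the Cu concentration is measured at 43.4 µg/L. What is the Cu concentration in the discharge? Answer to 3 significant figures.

620 µg/L

Mass balance: 63700·2.500 + 4520·Cₑ = 68220·43.40
→ Cₑ = (68220·43.40 − 63700·2.500) / 4520 = 619.8 µg/L.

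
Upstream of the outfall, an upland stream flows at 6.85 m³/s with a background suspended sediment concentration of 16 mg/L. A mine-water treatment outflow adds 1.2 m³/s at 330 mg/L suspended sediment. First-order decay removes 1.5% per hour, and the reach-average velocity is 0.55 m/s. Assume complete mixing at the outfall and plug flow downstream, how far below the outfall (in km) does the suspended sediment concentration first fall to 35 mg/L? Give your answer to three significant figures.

76.6 km

Conservation of mass: C = (6.850·16.00 + 1.200·330.0) / 8.050 = 505.6/8.050 = 62.81 mg/L.
1.5%/h lost → k = −ln(1 − 0.015) = 0.01511 h⁻¹.
Set 62.81·exp(−k·t) = 35 → t = ln(62.81/35)/k = 139300 s = 38.69 h.
Distance = v·t = 0.55·139300 = 76600 m = 76.60 km.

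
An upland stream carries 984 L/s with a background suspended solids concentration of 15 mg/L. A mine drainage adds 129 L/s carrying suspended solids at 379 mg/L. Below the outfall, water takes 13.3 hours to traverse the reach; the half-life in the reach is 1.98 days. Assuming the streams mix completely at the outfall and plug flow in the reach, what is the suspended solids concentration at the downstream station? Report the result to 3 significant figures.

Conservation of mass: C = (984.0·15.00 + 129.0·379.0) / 1113 = 63650/1113 = 57.19 mg/L.
Half-life 1.98 d → k = ln 2 / 1.98 = 0.3501 d⁻¹.
First-order decay: C = 57.19·exp(−k·t) = 57.19·0.8237 = 47.10 mg/L.

47.1 mg/L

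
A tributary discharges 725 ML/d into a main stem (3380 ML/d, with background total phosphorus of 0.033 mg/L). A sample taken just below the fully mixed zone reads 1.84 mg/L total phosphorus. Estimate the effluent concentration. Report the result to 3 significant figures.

10.3 mg/L

Mass balance: 3380·0.03300 + 725.0·Cₑ = 4105·1.840
→ Cₑ = (4105·1.840 − 3380·0.03300) / 725.0 = 10.26 mg/L.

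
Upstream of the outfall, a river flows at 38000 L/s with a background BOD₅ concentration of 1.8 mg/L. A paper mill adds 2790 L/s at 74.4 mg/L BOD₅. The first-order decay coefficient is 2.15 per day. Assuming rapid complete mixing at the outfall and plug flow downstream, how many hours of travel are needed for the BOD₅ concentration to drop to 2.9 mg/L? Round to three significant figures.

Flow-weighted average: C = (38000·1.800 + 2790·74.40) / 40790 = 276000/40790 = 6.766 mg/L.
6.766·exp(−k·t) = 2.9 → t = ln(6.766/2.9)/k = 34040 s = 9.457 h.

9.46 h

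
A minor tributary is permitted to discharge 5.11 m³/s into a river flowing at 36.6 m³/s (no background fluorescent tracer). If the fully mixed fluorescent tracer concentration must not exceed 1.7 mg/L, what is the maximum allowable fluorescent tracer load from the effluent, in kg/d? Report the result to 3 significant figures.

Mass balance at the limit: 36.60·0 + 5.110·Cₑ = 41.71·1.7 → Cₑ = 13.88 mg/L.
Load = 5.110 m³/s × 13.88 g/m³ × 86 400 s/d = 6126 kg/d.

6130 kg/d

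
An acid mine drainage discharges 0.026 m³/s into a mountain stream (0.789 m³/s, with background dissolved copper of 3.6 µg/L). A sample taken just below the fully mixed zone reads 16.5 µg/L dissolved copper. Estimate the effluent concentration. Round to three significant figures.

408 µg/L

Mass balance: 0.7890·3.600 + 0.02600·Cₑ = 0.8150·16.50
→ Cₑ = (0.8150·16.50 − 0.7890·3.600) / 0.02600 = 408.0 µg/L.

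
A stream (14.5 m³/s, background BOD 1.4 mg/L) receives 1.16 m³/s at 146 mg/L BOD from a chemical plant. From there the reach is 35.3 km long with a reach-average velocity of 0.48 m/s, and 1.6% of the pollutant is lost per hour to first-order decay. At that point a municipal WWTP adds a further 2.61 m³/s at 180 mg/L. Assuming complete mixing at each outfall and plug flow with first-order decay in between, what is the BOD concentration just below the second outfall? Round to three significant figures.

33.2 mg/L

Mixed concentration C = ΣQC/ΣQ = (14.50·1.400 + 1.160·146.0) / 15.66 = 189.7/15.66 = 12.11 mg/L; combined flow 15.66 m³/s.
Travel time t = 35.3·1000 / 0.48 = 73540 s = 20.43 h.
1.6%/h lost → k = −ln(1 − 0.016) = 0.01613 h⁻¹.
Applying C = C₀e^(−kt): 12.11 × 0.7193 = 8.711 mg/L.
At the second outfall, C = (15.66·8.711 + 2.610·180.0) / (15.66 + 2.610) = 33.18 mg/L.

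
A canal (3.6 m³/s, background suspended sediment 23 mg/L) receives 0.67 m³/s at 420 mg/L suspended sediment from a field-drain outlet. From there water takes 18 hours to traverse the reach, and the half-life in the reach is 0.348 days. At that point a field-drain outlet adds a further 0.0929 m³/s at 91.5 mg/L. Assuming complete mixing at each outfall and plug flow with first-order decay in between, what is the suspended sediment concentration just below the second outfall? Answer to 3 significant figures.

20.7 mg/L

After mixing, C = (3.600·23.00 + 0.6700·420.0) / 4.270 = 364.2/4.270 = 85.29 mg/L; combined flow 4.270 m³/s.
Half-life 0.348 d → k = ln 2 / 0.348 = 1.992 d⁻¹.
After decay, C = 85.29 × e^(−kt) = 85.29 × 0.2245 = 19.15 mg/L.
Second outfall: C = (4.270·19.15 + 0.09290·91.50)/4.363 = 20.69 mg/L.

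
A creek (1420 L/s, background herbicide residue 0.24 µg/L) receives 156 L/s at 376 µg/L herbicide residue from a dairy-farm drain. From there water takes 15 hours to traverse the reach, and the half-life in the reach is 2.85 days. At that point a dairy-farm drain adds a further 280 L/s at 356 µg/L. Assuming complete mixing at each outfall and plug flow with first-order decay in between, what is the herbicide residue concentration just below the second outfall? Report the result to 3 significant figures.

Mixed concentration C = ΣQC/ΣQ = (1420·0.2400 + 156.0·376.0) / 1576 = 59000/1576 = 37.43 µg/L; combined flow 1576 L/s.
Half-life 2.85 d → k = ln 2 / 2.85 = 0.2432 d⁻¹.
Decay over the reach: 37.43·exp(−kt) = 37.43·0.8590 = 32.16 µg/L.
Second outfall: C = (1576·32.16 + 280.0·356.0)/1856 = 81.01 µg/L.

81.0 µg/L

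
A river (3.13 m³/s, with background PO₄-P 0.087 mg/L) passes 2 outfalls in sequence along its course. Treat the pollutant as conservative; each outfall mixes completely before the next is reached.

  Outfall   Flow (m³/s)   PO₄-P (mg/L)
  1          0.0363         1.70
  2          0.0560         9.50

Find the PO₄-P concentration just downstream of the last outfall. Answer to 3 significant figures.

After outfall 1: Q = 3.130 + 0.03630 = 3.166 m³/s; C = (3.130·0.08700 + 0.03630·1.700)/3.166 = 0.1055 mg/L.
After outfall 2: Q = 3.166 + 0.05600 = 3.222 m³/s; C = (3.166·0.1055 + 0.05600·9.500)/3.222 = 0.2688 mg/L.

0.269 mg/L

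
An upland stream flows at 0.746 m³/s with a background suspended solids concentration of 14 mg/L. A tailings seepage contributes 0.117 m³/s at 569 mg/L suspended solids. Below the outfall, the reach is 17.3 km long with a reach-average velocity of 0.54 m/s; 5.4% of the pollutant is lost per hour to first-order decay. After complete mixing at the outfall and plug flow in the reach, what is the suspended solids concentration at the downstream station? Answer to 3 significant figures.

Mass balance: C = (0.7460·14.00 + 0.1170·569.0) / 0.8630 = 77.02/0.8630 = 89.24 mg/L.
Travel time t = 17.3·1000 / 0.54 = 32040 s = 8.899 h.
5.4%/h lost → k = −ln(1 − 0.054) = 0.05551 h⁻¹.
Decay over the reach: 89.24·exp(−kt) = 89.24·0.6102 = 54.45 mg/L.

54.5 mg/L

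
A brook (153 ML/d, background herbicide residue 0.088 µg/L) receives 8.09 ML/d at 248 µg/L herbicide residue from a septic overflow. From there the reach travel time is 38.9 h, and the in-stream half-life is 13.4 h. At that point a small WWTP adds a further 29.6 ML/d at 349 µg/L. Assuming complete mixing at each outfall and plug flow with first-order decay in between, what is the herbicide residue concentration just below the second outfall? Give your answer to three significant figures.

Flow-weighted average: C = (153.0·0.08800 + 8.090·248.0) / 161.1 = 2020/161.1 = 12.54 µg/L; combined flow 161.1 ML/d.
Half-life 13.4 h → k = ln 2 / 13.4 = 0.05173 h⁻¹ = 1.241 d⁻¹.
Applying C = C₀e^(−kt): 12.54 × 0.1337 = 1.676 µg/L.
At the second outfall, C = (161.1·1.676 + 29.60·349.0) / (161.1 + 29.60) = 55.59 µg/L.

55.6 µg/L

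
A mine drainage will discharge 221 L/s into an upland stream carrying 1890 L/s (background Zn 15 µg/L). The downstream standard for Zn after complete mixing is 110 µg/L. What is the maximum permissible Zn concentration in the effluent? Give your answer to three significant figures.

922 µg/L

At the limit, (Qr·Cr + Qe·Cₑ)/(Qr + Qe) = 110:
Cₑ = (2111·110 − 1890·15.00) / 221.0 = 922.4 µg/L.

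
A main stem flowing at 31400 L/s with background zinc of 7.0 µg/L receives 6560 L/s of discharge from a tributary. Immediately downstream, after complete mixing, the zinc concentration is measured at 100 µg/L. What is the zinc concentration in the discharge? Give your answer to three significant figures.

Mass balance: 31400·7.000 + 6560·Cₑ = 37960·100.0
→ Cₑ = (37960·100.0 − 31400·7.000) / 6560 = 545.2 µg/L.

545 µg/L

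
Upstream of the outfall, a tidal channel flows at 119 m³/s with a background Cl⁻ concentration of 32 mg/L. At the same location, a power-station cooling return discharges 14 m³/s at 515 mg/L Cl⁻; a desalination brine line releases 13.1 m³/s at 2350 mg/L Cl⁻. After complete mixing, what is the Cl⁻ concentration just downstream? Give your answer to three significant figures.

After mixing, C = (119.0·32.00 + 14.00·515.0 + 13.10·2350) / 146.1 = 41800/146.1 = 286.1 mg/L.

286 mg/L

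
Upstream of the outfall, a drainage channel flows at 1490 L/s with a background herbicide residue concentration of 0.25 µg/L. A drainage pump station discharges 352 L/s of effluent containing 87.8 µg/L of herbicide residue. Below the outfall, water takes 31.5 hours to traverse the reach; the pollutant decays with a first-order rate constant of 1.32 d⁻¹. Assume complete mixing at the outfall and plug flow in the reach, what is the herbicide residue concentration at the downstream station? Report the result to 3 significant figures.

Conservation of mass: C = (1490·0.2500 + 352.0·87.80) / 1842 = 31280/1842 = 16.98 µg/L.
First-order decay: C = 16.98·exp(−k·t) = 16.98·0.1768 = 3.003 µg/L.

3.00 µg/L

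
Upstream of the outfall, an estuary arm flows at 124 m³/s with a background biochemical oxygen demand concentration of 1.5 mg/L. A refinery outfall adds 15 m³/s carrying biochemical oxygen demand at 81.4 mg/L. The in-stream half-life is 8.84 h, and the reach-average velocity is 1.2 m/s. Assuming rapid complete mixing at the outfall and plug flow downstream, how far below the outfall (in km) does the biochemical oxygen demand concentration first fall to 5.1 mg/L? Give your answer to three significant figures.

37.8 km

Mixed concentration C = ΣQC/ΣQ = (124.0·1.500 + 15.00·81.40) / 139.0 = 1407/139.0 = 10.12 mg/L.
Half-life 8.84 h → k = ln 2 / 8.84 = 0.07841 h⁻¹ = 1.882 d⁻¹.
Set 10.12·exp(−k·t) = 5.1 → t = ln(10.12/5.1)/k = 31470 s = 8.742 h.
Distance = v·t = 1.2·31470 = 37770 m = 37.77 km.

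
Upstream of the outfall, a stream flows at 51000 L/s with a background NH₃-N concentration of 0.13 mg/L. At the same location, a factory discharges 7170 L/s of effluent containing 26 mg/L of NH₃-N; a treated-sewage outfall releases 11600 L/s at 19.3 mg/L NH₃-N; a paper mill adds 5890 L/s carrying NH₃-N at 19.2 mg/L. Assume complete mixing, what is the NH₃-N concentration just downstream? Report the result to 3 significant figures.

Mass balance: C = (51000·0.1300 + 7170·26.00 + 11600·19.30 + 5890·19.20) / 75660 = 530000/75660 = 7.005 mg/L.

7.01 mg/L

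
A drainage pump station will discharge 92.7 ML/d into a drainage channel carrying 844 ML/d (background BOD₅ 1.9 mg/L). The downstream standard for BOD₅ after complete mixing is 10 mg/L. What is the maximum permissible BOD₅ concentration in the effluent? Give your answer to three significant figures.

83.7 mg/L

At the limit, (Qr·Cr + Qe·Cₑ)/(Qr + Qe) = 10:
Cₑ = (936.7·10 − 844.0·1.900) / 92.70 = 83.75 mg/L.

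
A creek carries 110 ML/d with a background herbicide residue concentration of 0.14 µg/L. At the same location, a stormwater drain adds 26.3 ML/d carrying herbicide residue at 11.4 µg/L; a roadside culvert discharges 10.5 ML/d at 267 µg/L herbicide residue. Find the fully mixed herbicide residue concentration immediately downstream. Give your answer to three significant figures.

21.2 µg/L

Flow-weighted average: C = (110.0·0.1400 + 26.30·11.40 + 10.50·267.0) / 146.8 = 3119/146.8 = 21.24 µg/L.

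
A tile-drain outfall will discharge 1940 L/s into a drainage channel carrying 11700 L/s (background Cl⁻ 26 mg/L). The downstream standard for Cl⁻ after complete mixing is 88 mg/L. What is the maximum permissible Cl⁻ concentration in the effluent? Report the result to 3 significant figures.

At the limit, (Qr·Cr + Qe·Cₑ)/(Qr + Qe) = 88:
Cₑ = (13640·88 − 11700·26.00) / 1940 = 461.9 mg/L.

462 mg/L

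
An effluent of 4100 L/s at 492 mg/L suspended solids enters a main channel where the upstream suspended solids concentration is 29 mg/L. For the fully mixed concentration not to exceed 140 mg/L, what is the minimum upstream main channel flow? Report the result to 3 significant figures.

13000 L/s

Set C_mix = 140: (Q·29.00 + 4100·492.0) / (Q + 4100) = 140
→ Q = 4100·(492.0 − 140)/(140 − 29.00) = 13000 L/s.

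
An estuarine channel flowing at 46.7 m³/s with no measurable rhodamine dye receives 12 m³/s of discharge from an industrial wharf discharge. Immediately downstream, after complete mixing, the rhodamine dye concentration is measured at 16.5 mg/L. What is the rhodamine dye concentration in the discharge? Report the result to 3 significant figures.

Mass balance: 46.70·0 + 12.00·Cₑ = 58.70·16.50
→ Cₑ = (58.70·16.50 − 46.70·0) / 12.00 = 80.71 mg/L.

80.7 mg/L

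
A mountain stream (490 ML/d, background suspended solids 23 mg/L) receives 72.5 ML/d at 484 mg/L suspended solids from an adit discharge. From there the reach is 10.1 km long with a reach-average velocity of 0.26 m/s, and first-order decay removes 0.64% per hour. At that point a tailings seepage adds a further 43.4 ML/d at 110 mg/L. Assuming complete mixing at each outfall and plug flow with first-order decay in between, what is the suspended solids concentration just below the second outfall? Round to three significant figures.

After mixing, C = (490.0·23.00 + 72.50·484.0) / 562.5 = 46360/562.5 = 82.42 mg/L; combined flow 562.5 ML/d.
Travel time t = 10.1·1000 / 0.26 = 38850 s = 10.79 h.
0.64%/h lost → k = −ln(1 − 0.0064) = 0.006421 h⁻¹.
Decay over the reach: 82.42·exp(−kt) = 82.42·0.9331 = 76.90 mg/L.
Second outfall: C = (562.5·76.90 + 43.40·110.0)/605.9 = 79.27 mg/L.

79.3 mg/L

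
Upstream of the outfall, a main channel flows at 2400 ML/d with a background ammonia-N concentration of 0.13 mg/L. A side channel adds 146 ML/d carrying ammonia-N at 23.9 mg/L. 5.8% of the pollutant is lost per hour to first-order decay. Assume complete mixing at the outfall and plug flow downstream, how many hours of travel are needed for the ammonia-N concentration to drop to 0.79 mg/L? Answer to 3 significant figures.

10.7 h

Conservation of mass: C = (2400·0.1300 + 146.0·23.90) / 2546 = 3801/2546 = 1.493 mg/L.
5.8%/h lost → k = −ln(1 − 0.058) = 0.05975 h⁻¹.
1.493·exp(−k·t) = 0.79 → t = ln(1.493/0.79)/k = 38350 s = 10.65 h.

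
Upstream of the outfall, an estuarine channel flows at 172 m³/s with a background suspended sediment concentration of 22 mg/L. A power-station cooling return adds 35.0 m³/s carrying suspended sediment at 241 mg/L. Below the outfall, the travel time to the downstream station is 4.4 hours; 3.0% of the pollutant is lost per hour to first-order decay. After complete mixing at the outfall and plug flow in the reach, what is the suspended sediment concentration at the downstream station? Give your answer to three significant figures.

51.6 mg/L

Mass balance: C = (172.0·22.00 + 35.00·241.0) / 207.0 = 12220/207.0 = 59.03 mg/L.
3.0%/h lost → k = −ln(1 − 0.03) = 0.03046 h⁻¹.
After decay, C = 59.03 × e^(−kt) = 59.03 × 0.8746 = 51.63 mg/L.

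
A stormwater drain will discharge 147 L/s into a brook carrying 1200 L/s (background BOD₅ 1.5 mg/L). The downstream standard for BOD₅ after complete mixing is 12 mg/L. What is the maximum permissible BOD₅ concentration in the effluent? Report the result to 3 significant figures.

97.7 mg/L

At the limit, (Qr·Cr + Qe·Cₑ)/(Qr + Qe) = 12:
Cₑ = (1347·12 − 1200·1.500) / 147.0 = 97.71 mg/L.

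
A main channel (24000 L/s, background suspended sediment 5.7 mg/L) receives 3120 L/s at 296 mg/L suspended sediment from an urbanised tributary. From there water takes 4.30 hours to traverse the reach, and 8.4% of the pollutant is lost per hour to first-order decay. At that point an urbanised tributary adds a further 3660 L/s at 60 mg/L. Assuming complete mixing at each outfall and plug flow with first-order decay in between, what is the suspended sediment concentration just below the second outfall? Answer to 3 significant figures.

30.8 mg/L

After mixing, C = (24000·5.700 + 3120·296.0) / 27120 = 1060000/27120 = 39.10 mg/L; combined flow 27120 L/s.
8.4%/h lost → k = −ln(1 − 0.084) = 0.08774 h⁻¹.
Decay over the reach: 39.10·exp(−kt) = 39.10·0.6857 = 26.81 mg/L.
At the second outfall, C = (27120·26.81 + 3660·60.00) / (27120 + 3660) = 30.76 mg/L.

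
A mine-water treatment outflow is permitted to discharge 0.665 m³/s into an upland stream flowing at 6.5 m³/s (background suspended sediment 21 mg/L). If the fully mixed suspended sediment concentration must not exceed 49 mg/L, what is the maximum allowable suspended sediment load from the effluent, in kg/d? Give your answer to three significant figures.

18500 kg/d

Mass balance at the limit: 6.500·21.00 + 0.6650·Cₑ = 7.165·49 → Cₑ = 322.7 mg/L.
Load = 0.6650 m³/s × 322.7 g/m³ × 86 400 s/d = 18540 kg/d.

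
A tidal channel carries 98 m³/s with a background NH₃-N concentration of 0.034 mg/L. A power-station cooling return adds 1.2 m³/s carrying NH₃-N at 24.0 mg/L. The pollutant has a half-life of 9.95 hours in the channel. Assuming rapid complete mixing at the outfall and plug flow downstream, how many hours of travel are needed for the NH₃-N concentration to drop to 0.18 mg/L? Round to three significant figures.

Conservation of mass: C = (98.00·0.03400 + 1.200·24.00) / 99.20 = 32.13/99.20 = 0.3239 mg/L.
Half-life 9.95 h → k = ln 2 / 9.95 = 0.06966 h⁻¹ = 1.672 d⁻¹.
0.3239·exp(−k·t) = 0.18 → t = ln(0.3239/0.18)/k = 30360 s = 8.434 h.

8.43 h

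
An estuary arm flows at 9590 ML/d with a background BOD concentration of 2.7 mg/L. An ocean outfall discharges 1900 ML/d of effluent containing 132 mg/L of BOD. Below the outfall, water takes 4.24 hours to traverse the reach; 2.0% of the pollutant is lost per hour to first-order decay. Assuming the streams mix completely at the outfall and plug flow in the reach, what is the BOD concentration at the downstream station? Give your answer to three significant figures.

Flow-weighted average: C = (9590·2.700 + 1900·132.0) / 11490 = 276700/11490 = 24.08 mg/L.
2.0%/h lost → k = −ln(1 − 0.02) = 0.02020 h⁻¹.
Decay over the reach: 24.08·exp(−kt) = 24.08·0.9179 = 22.10 mg/L.

22.1 mg/L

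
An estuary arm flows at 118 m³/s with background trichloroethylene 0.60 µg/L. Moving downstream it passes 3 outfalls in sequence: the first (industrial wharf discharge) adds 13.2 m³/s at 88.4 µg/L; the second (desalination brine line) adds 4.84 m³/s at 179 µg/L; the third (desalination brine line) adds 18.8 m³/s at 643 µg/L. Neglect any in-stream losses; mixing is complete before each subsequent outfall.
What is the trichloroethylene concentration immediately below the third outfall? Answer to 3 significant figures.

Below outfall 1: Q → 131.2 m³/s, C = (118.0·0.6000 + 13.20·88.40)/131.2 = 9.434 µg/L.
Below outfall 2: Q → 136.0 m³/s, C = (131.2·9.434 + 4.840·179.0)/136.0 = 15.47 µg/L.
Below outfall 3: Q → 154.8 m³/s, C = (136.0·15.47 + 18.80·643.0)/154.8 = 91.66 µg/L.

91.7 µg/L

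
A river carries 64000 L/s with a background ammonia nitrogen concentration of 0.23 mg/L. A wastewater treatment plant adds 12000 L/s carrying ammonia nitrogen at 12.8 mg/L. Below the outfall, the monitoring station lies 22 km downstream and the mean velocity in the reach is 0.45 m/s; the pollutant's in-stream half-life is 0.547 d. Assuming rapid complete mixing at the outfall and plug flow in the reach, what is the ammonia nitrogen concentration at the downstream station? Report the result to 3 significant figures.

Conservation of mass: C = (64000·0.2300 + 12000·12.80) / 76000 = 168300/76000 = 2.215 mg/L.
Travel time t = 22·1000 / 0.45 = 48890 s = 13.58 h.
Half-life 0.547 d → k = ln 2 / 0.547 = 1.267 d⁻¹.
After decay, C = 2.215 × e^(−kt) = 2.215 × 0.4882 = 1.081 mg/L.

1.08 mg/L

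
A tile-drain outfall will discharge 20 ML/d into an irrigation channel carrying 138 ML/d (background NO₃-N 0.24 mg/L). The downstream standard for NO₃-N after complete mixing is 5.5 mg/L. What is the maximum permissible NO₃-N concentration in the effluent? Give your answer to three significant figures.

At the limit, (Qr·Cr + Qe·Cₑ)/(Qr + Qe) = 5.5:
Cₑ = (158.0·5.5 − 138.0·0.2400) / 20.00 = 41.79 mg/L.

41.8 mg/L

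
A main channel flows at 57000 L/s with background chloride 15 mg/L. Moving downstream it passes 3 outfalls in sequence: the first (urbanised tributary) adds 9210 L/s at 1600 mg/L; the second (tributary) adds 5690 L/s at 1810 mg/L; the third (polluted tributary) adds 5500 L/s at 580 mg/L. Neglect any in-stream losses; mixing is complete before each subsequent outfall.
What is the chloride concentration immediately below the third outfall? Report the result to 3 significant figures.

376 mg/L

After outfall 1: Q = 57000 + 9210 = 66210 L/s; C = (57000·15.00 + 9210·1600)/66210 = 235.5 mg/L.
After outfall 2: Q = 66210 + 5690 = 71900 L/s; C = (66210·235.5 + 5690·1810)/71900 = 360.1 mg/L.
After outfall 3: Q = 71900 + 5500 = 77400 L/s; C = (71900·360.1 + 5500·580.0)/77400 = 375.7 mg/L.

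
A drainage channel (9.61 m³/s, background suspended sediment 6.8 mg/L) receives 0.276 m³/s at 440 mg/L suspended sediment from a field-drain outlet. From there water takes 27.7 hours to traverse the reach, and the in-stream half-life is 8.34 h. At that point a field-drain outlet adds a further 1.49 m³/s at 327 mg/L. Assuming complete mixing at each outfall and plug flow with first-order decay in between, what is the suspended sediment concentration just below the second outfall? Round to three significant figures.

44.5 mg/L

Flow-weighted average: C = (9.610·6.800 + 0.2760·440.0) / 9.886 = 186.8/9.886 = 18.89 mg/L; combined flow 9.886 m³/s.
Half-life 8.34 h → k = ln 2 / 8.34 = 0.08311 h⁻¹ = 1.995 d⁻¹.
Decay over the reach: 18.89·exp(−kt) = 18.89·0.1000 = 1.890 mg/L.
Second outfall: C = (9.886·1.890 + 1.490·327.0)/11.38 = 44.47 mg/L.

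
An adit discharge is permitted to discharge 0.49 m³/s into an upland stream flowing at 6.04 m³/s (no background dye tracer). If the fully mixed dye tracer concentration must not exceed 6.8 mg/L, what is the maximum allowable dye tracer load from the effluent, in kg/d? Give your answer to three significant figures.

3840 kg/d

Mass balance at the limit: 6.040·0 + 0.4900·Cₑ = 6.530·6.8 → Cₑ = 90.62 mg/L.
Load = 0.4900 m³/s × 90.62 g/m³ × 86 400 s/d = 3837 kg/d.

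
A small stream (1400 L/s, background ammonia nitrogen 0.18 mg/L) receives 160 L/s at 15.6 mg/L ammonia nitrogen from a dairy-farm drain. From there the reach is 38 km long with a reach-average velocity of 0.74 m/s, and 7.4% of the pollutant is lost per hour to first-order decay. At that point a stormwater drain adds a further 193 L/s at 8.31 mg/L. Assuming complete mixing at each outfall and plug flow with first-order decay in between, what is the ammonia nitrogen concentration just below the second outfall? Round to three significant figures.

Mixed concentration C = ΣQC/ΣQ = (1400·0.1800 + 160.0·15.60) / 1560 = 2748/1560 = 1.762 mg/L; combined flow 1560 L/s.
Travel time t = 38·1000 / 0.74 = 51350 s = 14.26 h.
7.4%/h lost → k = −ln(1 − 0.074) = 0.07688 h⁻¹.
Applying C = C₀e^(−kt): 1.762 × 0.3340 = 0.5883 mg/L.
Second outfall: C = (1560·0.5883 + 193.0·8.310)/1753 = 1.438 mg/L.

1.44 mg/L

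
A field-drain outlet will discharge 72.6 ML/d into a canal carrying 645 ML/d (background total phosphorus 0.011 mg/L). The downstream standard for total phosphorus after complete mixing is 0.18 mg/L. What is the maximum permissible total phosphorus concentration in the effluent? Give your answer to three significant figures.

At the limit, (Qr·Cr + Qe·Cₑ)/(Qr + Qe) = 0.18:
Cₑ = (717.6·0.18 − 645.0·0.01100) / 72.60 = 1.681 mg/L.

1.68 mg/L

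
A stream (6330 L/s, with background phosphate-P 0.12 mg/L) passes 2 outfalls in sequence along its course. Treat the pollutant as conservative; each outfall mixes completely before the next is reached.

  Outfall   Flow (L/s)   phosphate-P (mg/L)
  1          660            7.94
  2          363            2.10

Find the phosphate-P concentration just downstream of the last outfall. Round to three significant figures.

Below outfall 1: Q → 6990 L/s, C = (6330·0.1200 + 660.0·7.940)/6990 = 0.8584 mg/L.
Below outfall 2: Q → 7353 L/s, C = (6990·0.8584 + 363.0·2.100)/7353 = 0.9197 mg/L.

0.920 mg/L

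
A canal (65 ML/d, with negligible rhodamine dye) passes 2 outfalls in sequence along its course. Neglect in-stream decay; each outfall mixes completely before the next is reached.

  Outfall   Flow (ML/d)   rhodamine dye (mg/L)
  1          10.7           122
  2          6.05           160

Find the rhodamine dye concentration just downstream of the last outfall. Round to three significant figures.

After outfall 1: Q = 65.00 + 10.70 = 75.70 ML/d; C = (65.00·0 + 10.70·122.0)/75.70 = 17.24 mg/L.
After outfall 2: Q = 75.70 + 6.050 = 81.75 ML/d; C = (75.70·17.24 + 6.050·160.0)/81.75 = 27.81 mg/L.

27.8 mg/L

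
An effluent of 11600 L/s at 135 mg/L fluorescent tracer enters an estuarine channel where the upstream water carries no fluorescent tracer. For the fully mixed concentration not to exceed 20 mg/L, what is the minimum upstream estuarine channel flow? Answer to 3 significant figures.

Set C_mix = 20: (Q·0 + 11600·135.0) / (Q + 11600) = 20
→ Q = 11600·(135.0 − 20)/(20 − 0) = 66700 L/s.

66700 L/s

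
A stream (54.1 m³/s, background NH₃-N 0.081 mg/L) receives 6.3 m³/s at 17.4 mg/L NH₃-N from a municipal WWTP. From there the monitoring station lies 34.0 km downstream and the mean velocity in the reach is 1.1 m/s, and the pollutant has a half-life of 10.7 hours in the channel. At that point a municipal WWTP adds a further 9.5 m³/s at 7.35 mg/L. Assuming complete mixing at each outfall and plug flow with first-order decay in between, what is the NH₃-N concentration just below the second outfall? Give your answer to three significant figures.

After mixing, C = (54.10·0.08100 + 6.300·17.40) / 60.40 = 114.0/60.40 = 1.887 mg/L; combined flow 60.40 m³/s.
Travel time t = 34.0·1000 / 1.1 = 30910 s = 8.586 h.
Half-life 10.7 h → k = ln 2 / 10.7 = 0.06478 h⁻¹ = 1.555 d⁻¹.
After decay, C = 1.887 × e^(−kt) = 1.887 × 0.5734 = 1.082 mg/L.
Second outfall: C = (60.40·1.082 + 9.500·7.350)/69.90 = 1.934 mg/L.

1.93 mg/L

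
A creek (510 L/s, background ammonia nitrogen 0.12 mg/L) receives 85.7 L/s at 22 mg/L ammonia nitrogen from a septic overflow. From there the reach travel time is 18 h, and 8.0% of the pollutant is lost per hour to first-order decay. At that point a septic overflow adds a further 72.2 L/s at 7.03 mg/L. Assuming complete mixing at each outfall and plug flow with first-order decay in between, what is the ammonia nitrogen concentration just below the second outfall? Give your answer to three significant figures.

Conservation of mass: C = (510.0·0.1200 + 85.70·22.00) / 595.7 = 1947/595.7 = 3.268 mg/L; combined flow 595.7 L/s.
8.0%/h lost → k = −ln(1 − 0.08) = 0.08338 h⁻¹.
After decay, C = 3.268 × e^(−kt) = 3.268 × 0.2229 = 0.7285 mg/L.
At the second outfall, C = (595.7·0.7285 + 72.20·7.030) / (595.7 + 72.20) = 1.410 mg/L.

1.41 mg/L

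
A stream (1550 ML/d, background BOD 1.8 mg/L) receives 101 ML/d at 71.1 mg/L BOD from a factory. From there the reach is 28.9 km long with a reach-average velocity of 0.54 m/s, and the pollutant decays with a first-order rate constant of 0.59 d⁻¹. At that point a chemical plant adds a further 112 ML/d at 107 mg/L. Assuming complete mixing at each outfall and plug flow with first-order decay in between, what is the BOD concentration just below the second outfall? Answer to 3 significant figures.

Mass balance: C = (1550·1.800 + 101.0·71.10) / 1651 = 9971/1651 = 6.039 mg/L; combined flow 1651 ML/d.
Travel time t = 28.9·1000 / 0.54 = 53520 s = 14.87 h.
After decay, C = 6.039 × e^(−kt) = 6.039 × 0.6939 = 4.191 mg/L.
Second outfall: C = (1651·4.191 + 112.0·107.0)/1763 = 10.72 mg/L.

10.7 mg/L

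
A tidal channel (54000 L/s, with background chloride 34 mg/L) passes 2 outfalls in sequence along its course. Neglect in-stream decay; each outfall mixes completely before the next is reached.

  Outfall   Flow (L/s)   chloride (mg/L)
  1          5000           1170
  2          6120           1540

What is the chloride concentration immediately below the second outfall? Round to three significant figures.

Below outfall 1: Q → 59000 L/s, C = (54000·34.00 + 5000·1170)/59000 = 130.3 mg/L.
Below outfall 2: Q → 65120 L/s, C = (59000·130.3 + 6120·1540)/65120 = 262.8 mg/L.

263 mg/L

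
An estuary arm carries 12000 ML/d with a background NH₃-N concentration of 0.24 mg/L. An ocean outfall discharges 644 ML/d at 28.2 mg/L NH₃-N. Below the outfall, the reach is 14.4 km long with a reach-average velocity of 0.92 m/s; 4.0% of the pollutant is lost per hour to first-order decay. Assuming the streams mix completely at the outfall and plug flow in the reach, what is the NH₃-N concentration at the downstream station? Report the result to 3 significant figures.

1.39 mg/L

Mixed concentration C = ΣQC/ΣQ = (12000·0.2400 + 644.0·28.20) / 12640 = 21040/12640 = 1.664 mg/L.
Travel time t = 14.4·1000 / 0.92 = 15650 s = 4.348 h.
4.0%/h lost → k = −ln(1 − 0.04) = 0.04082 h⁻¹.
After decay, C = 1.664 × e^(−kt) = 1.664 × 0.8374 = 1.393 mg/L.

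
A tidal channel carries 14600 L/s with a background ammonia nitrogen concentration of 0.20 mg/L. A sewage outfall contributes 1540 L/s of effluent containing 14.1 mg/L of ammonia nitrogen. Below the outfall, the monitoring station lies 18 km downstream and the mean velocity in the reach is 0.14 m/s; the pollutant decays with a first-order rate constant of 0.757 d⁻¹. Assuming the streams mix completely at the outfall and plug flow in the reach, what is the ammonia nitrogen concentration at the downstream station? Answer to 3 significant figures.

Conservation of mass: C = (14600·0.2000 + 1540·14.10) / 16140 = 24630/16140 = 1.526 mg/L.
Travel time t = 18·1000 / 0.14 = 128600 s = 35.71 h.
Applying C = C₀e^(−kt): 1.526 × 0.3242 = 0.4948 mg/L.

0.495 mg/L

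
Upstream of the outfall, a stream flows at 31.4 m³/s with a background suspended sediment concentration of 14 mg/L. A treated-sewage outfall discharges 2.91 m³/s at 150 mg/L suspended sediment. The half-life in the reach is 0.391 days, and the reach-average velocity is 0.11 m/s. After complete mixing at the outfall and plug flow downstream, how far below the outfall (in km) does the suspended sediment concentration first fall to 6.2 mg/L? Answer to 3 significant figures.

7.59 km

Mixed concentration C = ΣQC/ΣQ = (31.40·14.00 + 2.910·150.0) / 34.31 = 876.1/34.31 = 25.53 mg/L.
Half-life 0.391 d → k = ln 2 / 0.391 = 1.773 d⁻¹.
Set 25.53·exp(−k·t) = 6.2 → t = ln(25.53/6.2)/k = 68990 s = 19.16 h.
Distance = v·t = 0.11·68990 = 7589 m = 7.589 km.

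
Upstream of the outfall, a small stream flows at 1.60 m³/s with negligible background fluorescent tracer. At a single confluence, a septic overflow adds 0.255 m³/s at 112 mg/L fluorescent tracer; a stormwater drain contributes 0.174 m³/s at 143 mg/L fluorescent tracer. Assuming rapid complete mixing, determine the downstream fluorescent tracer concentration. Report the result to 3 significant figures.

26.3 mg/L

Mixed concentration C = ΣQC/ΣQ = (1.600·0 + 0.2550·112.0 + 0.1740·143.0) / 2.029 = 53.44/2.029 = 26.34 mg/L.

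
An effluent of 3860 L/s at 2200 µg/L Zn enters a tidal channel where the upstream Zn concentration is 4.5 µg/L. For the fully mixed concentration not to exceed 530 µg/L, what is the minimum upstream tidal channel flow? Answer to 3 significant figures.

12300 L/s

Set C_mix = 530: (Q·4.500 + 3860·2200) / (Q + 3860) = 530
→ Q = 3860·(2200 − 530)/(530 − 4.500) = 12270 L/s.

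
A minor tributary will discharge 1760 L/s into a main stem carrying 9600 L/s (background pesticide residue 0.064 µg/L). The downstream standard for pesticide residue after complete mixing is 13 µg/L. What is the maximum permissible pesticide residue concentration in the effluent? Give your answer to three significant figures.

At the limit, (Qr·Cr + Qe·Cₑ)/(Qr + Qe) = 13:
Cₑ = (11360·13 − 9600·0.06400) / 1760 = 83.56 µg/L.

83.6 µg/L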